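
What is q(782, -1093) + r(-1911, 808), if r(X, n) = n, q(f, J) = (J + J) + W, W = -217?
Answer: -1595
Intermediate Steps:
q(f, J) = -217 + 2*J (q(f, J) = (J + J) - 217 = 2*J - 217 = -217 + 2*J)
q(782, -1093) + r(-1911, 808) = (-217 + 2*(-1093)) + 808 = (-217 - 2186) + 808 = -2403 + 808 = -1595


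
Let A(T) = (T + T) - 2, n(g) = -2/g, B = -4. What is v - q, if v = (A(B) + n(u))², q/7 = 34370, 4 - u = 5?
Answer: -240526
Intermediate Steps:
u = -1 (u = 4 - 1*5 = 4 - 5 = -1)
q = 240590 (q = 7*34370 = 240590)
A(T) = -2 + 2*T (A(T) = 2*T - 2 = -2 + 2*T)
v = 64 (v = ((-2 + 2*(-4)) - 2/(-1))² = ((-2 - 8) - 2*(-1))² = (-10 + 2)² = (-8)² = 64)
v - q = 64 - 1*240590 = 64 - 240590 = -240526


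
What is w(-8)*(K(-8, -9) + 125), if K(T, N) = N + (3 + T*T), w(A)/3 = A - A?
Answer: 0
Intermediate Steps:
w(A) = 0 (w(A) = 3*(A - A) = 3*0 = 0)
K(T, N) = 3 + N + T² (K(T, N) = N + (3 + T²) = 3 + N + T²)
w(-8)*(K(-8, -9) + 125) = 0*((3 - 9 + (-8)²) + 125) = 0*((3 - 9 + 64) + 125) = 0*(58 + 125) = 0*183 = 0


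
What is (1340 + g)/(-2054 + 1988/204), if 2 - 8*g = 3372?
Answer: -187425/417028 ≈ -0.44943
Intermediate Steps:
g = -1685/4 (g = ¼ - ⅛*3372 = ¼ - 843/2 = -1685/4 ≈ -421.25)
(1340 + g)/(-2054 + 1988/204) = (1340 - 1685/4)/(-2054 + 1988/204) = 3675/(4*(-2054 + 1988*(1/204))) = 3675/(4*(-2054 + 497/51)) = 3675/(4*(-104257/51)) = (3675/4)*(-51/104257) = -187425/417028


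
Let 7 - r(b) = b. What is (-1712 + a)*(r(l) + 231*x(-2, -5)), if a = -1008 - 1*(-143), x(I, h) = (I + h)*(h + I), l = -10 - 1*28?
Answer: -29285028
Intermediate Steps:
l = -38 (l = -10 - 28 = -38)
x(I, h) = (I + h)² (x(I, h) = (I + h)*(I + h) = (I + h)²)
r(b) = 7 - b
a = -865 (a = -1008 + 143 = -865)
(-1712 + a)*(r(l) + 231*x(-2, -5)) = (-1712 - 865)*((7 - 1*(-38)) + 231*(-2 - 5)²) = -2577*((7 + 38) + 231*(-7)²) = -2577*(45 + 231*49) = -2577*(45 + 11319) = -2577*11364 = -29285028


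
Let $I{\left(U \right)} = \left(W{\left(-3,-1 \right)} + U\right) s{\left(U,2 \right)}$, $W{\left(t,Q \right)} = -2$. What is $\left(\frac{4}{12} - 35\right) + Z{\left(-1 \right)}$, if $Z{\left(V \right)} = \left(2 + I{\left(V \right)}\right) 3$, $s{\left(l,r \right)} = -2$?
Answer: $- \frac{32}{3} \approx -10.667$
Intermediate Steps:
$I{\left(U \right)} = 4 - 2 U$ ($I{\left(U \right)} = \left(-2 + U\right) \left(-2\right) = 4 - 2 U$)
$Z{\left(V \right)} = 18 - 6 V$ ($Z{\left(V \right)} = \left(2 - \left(-4 + 2 V\right)\right) 3 = \left(6 - 2 V\right) 3 = 18 - 6 V$)
$\left(\frac{4}{12} - 35\right) + Z{\left(-1 \right)} = \left(\frac{4}{12} - 35\right) + \left(18 - -6\right) = \left(4 \cdot \frac{1}{12} - 35\right) + \left(18 + 6\right) = \left(\frac{1}{3} - 35\right) + 24 = - \frac{104}{3} + 24 = - \frac{32}{3}$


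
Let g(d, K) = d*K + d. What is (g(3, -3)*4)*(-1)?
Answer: 24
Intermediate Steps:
g(d, K) = d + K*d (g(d, K) = K*d + d = d + K*d)
(g(3, -3)*4)*(-1) = ((3*(1 - 3))*4)*(-1) = ((3*(-2))*4)*(-1) = -6*4*(-1) = -24*(-1) = 24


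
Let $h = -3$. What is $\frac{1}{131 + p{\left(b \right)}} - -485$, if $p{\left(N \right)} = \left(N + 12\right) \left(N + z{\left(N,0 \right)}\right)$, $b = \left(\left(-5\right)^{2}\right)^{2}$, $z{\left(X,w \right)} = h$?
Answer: $\frac{192227326}{396345} \approx 485.0$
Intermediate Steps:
$z{\left(X,w \right)} = -3$
$b = 625$ ($b = 25^{2} = 625$)
$p{\left(N \right)} = \left(-3 + N\right) \left(12 + N\right)$ ($p{\left(N \right)} = \left(N + 12\right) \left(N - 3\right) = \left(12 + N\right) \left(-3 + N\right) = \left(-3 + N\right) \left(12 + N\right)$)
$\frac{1}{131 + p{\left(b \right)}} - -485 = \frac{1}{131 + \left(-36 + 625^{2} + 9 \cdot 625\right)} - -485 = \frac{1}{131 + \left(-36 + 390625 + 5625\right)} + 485 = \frac{1}{131 + 396214} + 485 = \frac{1}{396345} + 485 = \frac{192227326}{396345}$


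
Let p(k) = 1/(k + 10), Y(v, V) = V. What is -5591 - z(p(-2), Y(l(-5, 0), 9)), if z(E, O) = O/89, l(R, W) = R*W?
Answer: -497608/89 ≈ -5591.1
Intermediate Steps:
p(k) = 1/(10 + k)
z(E, O) = O/89 (z(E, O) = O*(1/89) = O/89)
-5591 - z(p(-2), Y(l(-5, 0), 9)) = -5591 - 9/89 = -497608/89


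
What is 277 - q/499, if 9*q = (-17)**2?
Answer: 1243718/4491 ≈ 276.94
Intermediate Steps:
q = 289/9 (q = (1/9)*(-17)**2 = (1/9)*289 = 289/9 ≈ 32.111)
277 - q/499 = 277 - 289/(9*499) = 277 - 1*289/4491 = 277 - 289/4491 = 1243718/4491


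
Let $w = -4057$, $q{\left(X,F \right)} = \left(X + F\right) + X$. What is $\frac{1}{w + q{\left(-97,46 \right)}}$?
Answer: $- \frac{1}{4205} \approx -0.00023781$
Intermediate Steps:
$q{\left(X,F \right)} = F + 2 X$ ($q{\left(X,F \right)} = \left(F + X\right) + X = F + 2 X$)
$\frac{1}{w + q{\left(-97,46 \right)}} = \frac{1}{-4057 + \left(46 + 2 \left(-97\right)\right)} = \frac{1}{-4057 + \left(46 - 194\right)} = \frac{1}{-4057 - 148} = \frac{1}{-4205} = - \frac{1}{4205}$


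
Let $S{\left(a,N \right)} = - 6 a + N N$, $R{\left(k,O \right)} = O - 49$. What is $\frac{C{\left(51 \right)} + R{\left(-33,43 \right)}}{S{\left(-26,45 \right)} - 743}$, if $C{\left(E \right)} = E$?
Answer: $\frac{45}{1438} \approx 0.031293$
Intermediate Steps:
$R{\left(k,O \right)} = -49 + O$
$S{\left(a,N \right)} = N^{2} - 6 a$ ($S{\left(a,N \right)} = - 6 a + N^{2} = N^{2} - 6 a$)
$\frac{C{\left(51 \right)} + R{\left(-33,43 \right)}}{S{\left(-26,45 \right)} - 743} = \frac{51 + \left(-49 + 43\right)}{\left(45^{2} - -156\right) - 743} = \frac{51 - 6}{\left(2025 + 156\right) - 743} = \frac{45}{2181 - 743} = \frac{45}{1438}$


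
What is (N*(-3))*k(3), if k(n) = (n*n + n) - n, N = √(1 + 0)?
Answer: -27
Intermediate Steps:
N = 1 (N = √1 = 1)
k(n) = n² (k(n) = (n² + n) - n = (n + n²) - n = n²)
(N*(-3))*k(3) = (1*(-3))*3² = -3*9 = -27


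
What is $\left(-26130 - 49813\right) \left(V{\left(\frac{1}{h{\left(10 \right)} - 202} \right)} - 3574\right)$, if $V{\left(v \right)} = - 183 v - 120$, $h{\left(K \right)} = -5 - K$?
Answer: $\frac{8694551335}{31} \approx 2.8047 \cdot 10^{8}$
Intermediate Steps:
$V{\left(v \right)} = -120 - 183 v$
$\left(-26130 - 49813\right) \left(V{\left(\frac{1}{h{\left(10 \right)} - 202} \right)} - 3574\right) = \left(-26130 - 49813\right) \left(\left(-120 - \frac{183}{\left(-5 - 10\right) - 202}\right) - 3574\right) = - 75943 \left(\left(-120 - \frac{183}{\left(-5 - 10\right) - 202}\right) - 3574\right) = - 75943 \left(\left(-120 - \frac{183}{-15 - 202}\right) - 3574\right) = - 75943 \left(\left(-120 - \frac{183}{-217}\right) - 3574\right) = - 75943 \left(\left(-120 - - \frac{183}{217}\right) - 3574\right) = - 75943 \left(\left(-120 + \frac{183}{217}\right) - 3574\right) = - 75943 \left(- \frac{25857}{217} - 3574\right) = \left(-75943\right) \left(- \frac{801415}{217}\right) = \frac{8694551335}{31}$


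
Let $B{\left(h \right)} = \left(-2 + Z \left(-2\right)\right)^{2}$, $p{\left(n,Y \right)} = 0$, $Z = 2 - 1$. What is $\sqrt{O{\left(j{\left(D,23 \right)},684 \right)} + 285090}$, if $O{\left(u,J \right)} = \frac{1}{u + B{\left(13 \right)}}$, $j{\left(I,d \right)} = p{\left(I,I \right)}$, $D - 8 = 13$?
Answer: $\frac{\sqrt{4561441}}{4} \approx 533.94$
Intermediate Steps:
$Z = 1$ ($Z = 2 - 1 = 1$)
$B{\left(h \right)} = 16$ ($B{\left(h \right)} = \left(-2 + 1 \left(-2\right)\right)^{2} = \left(-2 - 2\right)^{2} = \left(-4\right)^{2} = 16$)
$D = 21$ ($D = 8 + 13 = 21$)
$j{\left(I,d \right)} = 0$
$O{\left(u,J \right)} = \frac{1}{16 + u}$ ($O{\left(u,J \right)} = \frac{1}{u + 16} = \frac{1}{16 + u}$)
$\sqrt{O{\left(j{\left(D,23 \right)},684 \right)} + 285090} = \sqrt{\frac{1}{16 + 0} + 285090} = \sqrt{\frac{1}{16} + 285090} = \sqrt{\frac{4561441}{16}} = \frac{\sqrt{4561441}}{4}$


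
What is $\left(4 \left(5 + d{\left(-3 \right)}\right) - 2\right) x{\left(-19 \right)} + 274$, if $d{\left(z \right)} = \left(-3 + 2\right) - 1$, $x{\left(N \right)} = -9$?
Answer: $184$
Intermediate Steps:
$d{\left(z \right)} = -2$ ($d{\left(z \right)} = -1 - 1 = -2$)
$\left(4 \left(5 + d{\left(-3 \right)}\right) - 2\right) x{\left(-19 \right)} + 274 = \left(4 \left(5 - 2\right) - 2\right) \left(-9\right) + 274 = \left(4 \cdot 3 - 2\right) \left(-9\right) + 274 = \left(12 - 2\right) \left(-9\right) + 274 = 10 \left(-9\right) + 274 = -90 + 274 = 184$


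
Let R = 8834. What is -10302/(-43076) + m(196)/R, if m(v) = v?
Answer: 3551813/13590478 ≈ 0.26135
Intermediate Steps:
-10302/(-43076) + m(196)/R = -10302/(-43076) + 196/8834 = -10302*(-1/43076) + 196*(1/8834) = 5151/21538 + 14/631 = 3551813/13590478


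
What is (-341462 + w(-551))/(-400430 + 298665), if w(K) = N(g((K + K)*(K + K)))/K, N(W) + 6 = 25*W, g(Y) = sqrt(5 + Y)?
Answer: 188145556/56072515 + 5*sqrt(1214409)/11214503 ≈ 3.3559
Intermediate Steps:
N(W) = -6 + 25*W
w(K) = (-6 + 25*sqrt(5 + 4*K**2))/K (w(K) = (-6 + 25*sqrt(5 + (K + K)*(K + K)))/K = (-6 + 25*sqrt(5 + (2*K)*(2*K)))/K = (-6 + 25*sqrt(5 + 4*K**2))/K)
(-341462 + w(-551))/(-400430 + 298665) = (-341462 + (-6 + 25*sqrt(5 + 4*(-551)**2))/(-551))/(-400430 + 298665) = (-341462 - (-6 + 25*sqrt(5 + 4*303601))/551)/(-101765) = (-341462 - (-6 + 25*sqrt(5 + 1214404))/551)*(-1/101765) = (-341462 - (-6 + 25*sqrt(1214409))/551)*(-1/101765) = (-341462 + (6/551 - 25*sqrt(1214409)/551))*(-1/101765) = (-188145556/551 - 25*sqrt(1214409)/551)*(-1/101765) = 188145556/56072515 + 5*sqrt(1214409)/11214503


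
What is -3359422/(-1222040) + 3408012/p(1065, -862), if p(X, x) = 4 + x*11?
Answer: -1033221595691/2895623780 ≈ -356.82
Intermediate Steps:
p(X, x) = 4 + 11*x
-3359422/(-1222040) + 3408012/p(1065, -862) = -3359422/(-1222040) + 3408012/(4 + 11*(-862)) = -3359422*(-1/1222040) + 3408012/(4 - 9482) = 1679711/611020 + 3408012/(-9478) = 1679711/611020 + 3408012*(-1/9478) = 1679711/611020 - 1704006/4739 = -1033221595691/2895623780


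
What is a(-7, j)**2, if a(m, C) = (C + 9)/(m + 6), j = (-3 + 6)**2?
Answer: 324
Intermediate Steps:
j = 9 (j = 3**2 = 9)
a(m, C) = (9 + C)/(6 + m)
a(-7, j)**2 = ((9 + 9)/(6 - 7))**2 = (18/(-1))**2 = (-1*18)**2 = (-18)**2 = 324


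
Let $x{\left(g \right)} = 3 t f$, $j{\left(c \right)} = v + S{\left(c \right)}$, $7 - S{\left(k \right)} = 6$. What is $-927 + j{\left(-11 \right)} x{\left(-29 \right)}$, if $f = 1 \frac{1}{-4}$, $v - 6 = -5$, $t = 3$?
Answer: $- \frac{1863}{2} \approx -931.5$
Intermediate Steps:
$v = 1$ ($v = 6 - 5 = 1$)
$f = - \frac{1}{4}$ ($f = 1 \left(- \frac{1}{4}\right) = - \frac{1}{4} \approx -0.25$)
$S{\left(k \right)} = 1$ ($S{\left(k \right)} = 7 - 6 = 1$)
$j{\left(c \right)} = 2$ ($j{\left(c \right)} = 1 + 1 = 2$)
$x{\left(g \right)} = - \frac{9}{4}$ ($x{\left(g \right)} = 3 \cdot 3 \left(- \frac{1}{4}\right) = 9 \left(- \frac{1}{4}\right) = - \frac{9}{4}$)
$-927 + j{\left(-11 \right)} x{\left(-29 \right)} = -927 + 2 \left(- \frac{9}{4}\right) = -927 - \frac{9}{2} = - \frac{1863}{2}$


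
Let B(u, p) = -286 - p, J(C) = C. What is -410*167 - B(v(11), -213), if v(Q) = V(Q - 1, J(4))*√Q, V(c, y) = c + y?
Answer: -68397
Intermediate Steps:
v(Q) = √Q*(3 + Q) (v(Q) = ((Q - 1) + 4)*√Q = ((-1 + Q) + 4)*√Q = (3 + Q)*√Q = √Q*(3 + Q))
-410*167 - B(v(11), -213) = -410*167 - (-286 - 1*(-213)) = -68470 - (-286 + 213) = -68470 - 1*(-73) = -68470 + 73 = -68397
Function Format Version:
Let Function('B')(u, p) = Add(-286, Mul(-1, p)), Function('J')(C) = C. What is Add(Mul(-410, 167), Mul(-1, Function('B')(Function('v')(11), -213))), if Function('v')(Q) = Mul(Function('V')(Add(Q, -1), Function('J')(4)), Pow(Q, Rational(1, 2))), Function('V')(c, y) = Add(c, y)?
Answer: -68397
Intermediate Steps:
Function('v')(Q) = Mul(Pow(Q, Rational(1, 2)), Add(3, Q)) (Function('v')(Q) = Mul(Add(Add(Q, -1), 4), Pow(Q, Rational(1, 2))) = Mul(Add(Add(-1, Q), 4), Pow(Q, Rational(1, 2))) = Mul(Add(3, Q), Pow(Q, Rational(1, 2))) = Mul(Pow(Q, Rational(1, 2)), Add(3, Q)))
Add(Mul(-410, 167), Mul(-1, Function('B')(Function('v')(11), -213))) = Add(Mul(-410, 167), Mul(-1, Add(-286, Mul(-1, -213)))) = Add(-68470, Mul(-1, Add(-286, 213))) = Add(-68470, Mul(-1, -73)) = Add(-68470, 73) = -68397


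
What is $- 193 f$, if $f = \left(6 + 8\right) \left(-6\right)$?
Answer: $16212$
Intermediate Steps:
$f = -84$ ($f = 14 \left(-6\right) = -84$)
$- 193 f = \left(-193\right) \left(-84\right) = 16212$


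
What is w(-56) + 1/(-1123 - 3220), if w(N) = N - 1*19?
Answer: -325726/4343 ≈ -75.000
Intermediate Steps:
w(N) = -19 + N (w(N) = N - 19 = -19 + N)
w(-56) + 1/(-1123 - 3220) = (-19 - 56) + 1/(-1123 - 3220) = -75 + 1/(-4343) = -75 - 1/4343 = -325726/4343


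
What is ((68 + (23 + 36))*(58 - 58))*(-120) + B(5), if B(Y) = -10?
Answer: -10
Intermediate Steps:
((68 + (23 + 36))*(58 - 58))*(-120) + B(5) = ((68 + (23 + 36))*(58 - 58))*(-120) - 10 = ((68 + 59)*0)*(-120) - 10 = (127*0)*(-120) - 10 = 0*(-120) - 10 = 0 - 10 = -10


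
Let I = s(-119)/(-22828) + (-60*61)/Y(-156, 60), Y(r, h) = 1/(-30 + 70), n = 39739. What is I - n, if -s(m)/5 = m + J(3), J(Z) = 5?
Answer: -2124590831/11414 ≈ -1.8614e+5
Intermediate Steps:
Y(r, h) = 1/40
s(m) = -25 - 5*m (s(m) = -5*(m + 5) = -5*(5 + m) = -25 - 5*m)
I = -1671009885/11414 (I = (-25 - 5*(-119))/(-22828) + (-60*61)/(1/40) = (-25 + 595)*(-1/22828) - 3660*40 = 570*(-1/22828) - 146400 = -285/11414 - 146400 = -1671009885/11414 ≈ -1.4640e+5)
I - n = -1671009885/11414 - 1*39739 = -1671009885/11414 - 39739 = -2124590831/11414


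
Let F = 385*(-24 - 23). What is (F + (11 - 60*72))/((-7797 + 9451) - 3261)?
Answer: 22404/1607 ≈ 13.941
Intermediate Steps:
F = -18095 (F = 385*(-47) = -18095)
(F + (11 - 60*72))/((-7797 + 9451) - 3261) = (-18095 + (11 - 60*72))/((-7797 + 9451) - 3261) = (-18095 + (11 - 4320))/(1654 - 3261) = (-18095 - 4309)/(-1607) = -22404*(-1/1607) = 22404/1607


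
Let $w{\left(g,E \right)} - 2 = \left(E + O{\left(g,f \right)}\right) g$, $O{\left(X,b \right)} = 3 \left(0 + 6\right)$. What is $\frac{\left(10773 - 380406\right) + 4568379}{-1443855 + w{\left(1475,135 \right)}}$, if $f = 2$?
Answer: $- \frac{2099373}{609089} \approx -3.4467$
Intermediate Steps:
$O{\left(X,b \right)} = 18$ ($O{\left(X,b \right)} = 3 \cdot 6 = 18$)
$w{\left(g,E \right)} = 2 + g \left(18 + E\right)$ ($w{\left(g,E \right)} = 2 + \left(E + 18\right) g = 2 + \left(18 + E\right) g = 2 + g \left(18 + E\right)$)
$\frac{\left(10773 - 380406\right) + 4568379}{-1443855 + w{\left(1475,135 \right)}} = \frac{\left(10773 - 380406\right) + 4568379}{-1443855 + \left(2 + 18 \cdot 1475 + 135 \cdot 1475\right)} = \frac{\left(10773 - 380406\right) + 4568379}{-1443855 + \left(2 + 26550 + 199125\right)} = \frac{-369633 + 4568379}{-1443855 + 225677} = \frac{4198746}{-1218178} = 4198746 \left(- \frac{1}{1218178}\right) = - \frac{2099373}{609089}$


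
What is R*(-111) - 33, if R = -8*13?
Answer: 11511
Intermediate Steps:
R = -104
R*(-111) - 33 = -104*(-111) - 33 = 11544 - 33 = 11511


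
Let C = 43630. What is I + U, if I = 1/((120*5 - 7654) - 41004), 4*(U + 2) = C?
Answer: 262048259/24029 ≈ 10906.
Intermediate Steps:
U = 21811/2 (U = -2 + (¼)*43630 = -2 + 21815/2 = 21811/2 ≈ 10906.)
I = -1/48058 (I = 1/((600 - 7654) - 41004) = 1/(-7054 - 41004) = 1/(-48058) = -1/48058 ≈ -2.0808e-5)
I + U = -1/48058 + 21811/2 = 262048259/24029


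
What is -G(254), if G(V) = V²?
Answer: -64516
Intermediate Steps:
-G(254) = -1*254² = -1*64516 = -64516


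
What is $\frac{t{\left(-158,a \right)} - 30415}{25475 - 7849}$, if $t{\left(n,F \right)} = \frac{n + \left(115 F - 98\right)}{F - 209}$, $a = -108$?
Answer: $- \frac{9628879}{5587442} \approx -1.7233$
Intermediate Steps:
$t{\left(n,F \right)} = \frac{-98 + n + 115 F}{-209 + F}$ ($t{\left(n,F \right)} = \frac{n + \left(-98 + 115 F\right)}{-209 + F} = \frac{-98 + n + 115 F}{-209 + F}$)
$\frac{t{\left(-158,a \right)} - 30415}{25475 - 7849} = \frac{\frac{-98 - 158 + 115 \left(-108\right)}{-209 - 108} - 30415}{25475 - 7849} = \frac{\frac{-98 - 158 - 12420}{-317} - 30415}{17626} = \left(\left(- \frac{1}{317}\right) \left(-12676\right) - 30415\right) \frac{1}{17626} = \left(\frac{12676}{317} - 30415\right) \frac{1}{17626} = \left(- \frac{9628879}{317}\right) \frac{1}{17626} = - \frac{9628879}{5587442}$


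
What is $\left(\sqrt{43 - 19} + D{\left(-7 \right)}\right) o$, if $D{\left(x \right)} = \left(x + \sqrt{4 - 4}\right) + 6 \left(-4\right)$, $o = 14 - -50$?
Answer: $-1984 + 128 \sqrt{6} \approx -1670.5$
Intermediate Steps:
$o = 64$ ($o = 14 + 50 = 64$)
$D{\left(x \right)} = -24 + x$ ($D{\left(x \right)} = \left(x + \sqrt{0}\right) - 24 = \left(x + 0\right) - 24 = x - 24 = -24 + x$)
$\left(\sqrt{43 - 19} + D{\left(-7 \right)}\right) o = \left(\sqrt{43 - 19} - 31\right) 64 = \left(\sqrt{24} - 31\right) 64 = \left(2 \sqrt{6} - 31\right) 64 = \left(-31 + 2 \sqrt{6}\right) 64 = -1984 + 128 \sqrt{6}$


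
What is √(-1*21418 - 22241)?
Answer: 63*I*√11 ≈ 208.95*I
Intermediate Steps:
√(-1*21418 - 22241) = √(-21418 - 22241) = √(-43659) = 63*I*√11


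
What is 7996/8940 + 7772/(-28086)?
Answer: 2154083/3487345 ≈ 0.61769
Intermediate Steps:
7996/8940 + 7772/(-28086) = 7996*(1/8940) + 7772*(-1/28086) = 1999/2235 - 3886/14043 = 2154083/3487345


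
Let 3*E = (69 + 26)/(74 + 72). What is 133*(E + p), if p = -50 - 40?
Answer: -5230225/438 ≈ -11941.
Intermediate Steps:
p = -90
E = 95/438 (E = ((69 + 26)/(74 + 72))/3 = (95/146)/3 = (95*(1/146))/3 = (⅓)*(95/146) = 95/438 ≈ 0.21689)
133*(E + p) = 133*(95/438 - 90) = 133*(-39325/438) = -5230225/438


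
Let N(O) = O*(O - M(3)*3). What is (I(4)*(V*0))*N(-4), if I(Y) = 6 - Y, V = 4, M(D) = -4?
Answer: 0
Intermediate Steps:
N(O) = O*(12 + O) (N(O) = O*(O - 1*(-4)*3) = O*(O + 4*3) = O*(O + 12) = O*(12 + O))
(I(4)*(V*0))*N(-4) = ((6 - 1*4)*(4*0))*(-4*(12 - 4)) = ((6 - 4)*0)*(-4*8) = (2*0)*(-32) = 0*(-32) = 0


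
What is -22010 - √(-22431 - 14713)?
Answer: -22010 - 2*I*√9286 ≈ -22010.0 - 192.73*I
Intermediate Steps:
-22010 - √(-22431 - 14713) = -22010 - √(-37144) = -22010 - 2*I*√9286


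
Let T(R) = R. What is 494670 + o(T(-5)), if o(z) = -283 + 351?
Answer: 494738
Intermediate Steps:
o(z) = 68
494670 + o(T(-5)) = 494670 + 68 = 494738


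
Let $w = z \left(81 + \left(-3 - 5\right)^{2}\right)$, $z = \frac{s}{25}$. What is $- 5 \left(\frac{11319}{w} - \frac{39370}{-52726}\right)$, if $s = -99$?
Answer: $\frac{217499750}{2293581} \approx 94.83$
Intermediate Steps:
$z = - \frac{99}{25} \approx -3.96$
$w = - \frac{2871}{5}$ ($w = - \frac{99 \left(81 + \left(-3 - 5\right)^{2}\right)}{25} = - \frac{99 \left(81 + \left(-8\right)^{2}\right)}{25} = - \frac{99 \left(81 + 64\right)}{25} = \left(- \frac{99}{25}\right) 145 = - \frac{2871}{5} \approx -574.2$)
$- 5 \left(\frac{11319}{w} - \frac{39370}{-52726}\right) = - 5 \left(\frac{11319}{- \frac{2871}{5}} - \frac{39370}{-52726}\right) = - 5 \left(11319 \left(- \frac{5}{2871}\right) - - \frac{19685}{26363}\right) = - 5 \left(- \frac{1715}{87} + \frac{19685}{26363}\right) = \left(-5\right) \left(- \frac{43499950}{2293581}\right) = \frac{217499750}{2293581}$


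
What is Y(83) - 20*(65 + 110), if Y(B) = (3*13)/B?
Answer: -290461/83 ≈ -3499.5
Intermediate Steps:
Y(B) = 39/B
Y(83) - 20*(65 + 110) = 39/83 - 20*(65 + 110) = 39*(1/83) - 20*175 = 39/83 - 3500 = -290461/83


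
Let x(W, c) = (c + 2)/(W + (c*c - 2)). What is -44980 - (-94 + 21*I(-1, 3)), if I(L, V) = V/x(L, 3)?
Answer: -224808/5 ≈ -44962.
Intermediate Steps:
x(W, c) = (2 + c)/(-2 + W + c**2) (x(W, c) = (2 + c)/(W + (c**2 - 2)) = (2 + c)/(W + (-2 + c**2)) = (2 + c)/(-2 + W + c**2))
I(L, V) = V*(7/5 + L/5) (I(L, V) = V/(((2 + 3)/(-2 + L + 3**2))) = V/((5/(-2 + L + 9))) = V/((5/(7 + L))) = V*(7/5 + L/5))
-44980 - (-94 + 21*I(-1, 3)) = -44980 - (-94 + 21*((1/5)*3*(7 - 1))) = -44980 - (-94 + 21*((1/5)*3*6)) = -44980 - (-94 + 21*(18/5)) = -44980 - (-94 + 378/5) = -44980 - 1*(-92/5) = -44980 + 92/5 = -224808/5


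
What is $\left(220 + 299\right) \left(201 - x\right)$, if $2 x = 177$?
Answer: $\frac{116775}{2} \approx 58388.0$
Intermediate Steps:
$x = \frac{177}{2}$ ($x = \frac{1}{2} \cdot 177 = \frac{177}{2} \approx 88.5$)
$\left(220 + 299\right) \left(201 - x\right) = \left(220 + 299\right) \left(201 - \frac{177}{2}\right) = 519 \left(201 - \frac{177}{2}\right) = 519 \cdot \frac{225}{2} = \frac{116775}{2}$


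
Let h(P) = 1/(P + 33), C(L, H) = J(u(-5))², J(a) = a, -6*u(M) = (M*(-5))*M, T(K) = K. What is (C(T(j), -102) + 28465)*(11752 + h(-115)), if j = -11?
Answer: 334187085665/984 ≈ 3.3962e+8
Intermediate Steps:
u(M) = 5*M²/6 (u(M) = -M*(-5)*M/6 = -(-5*M)*M/6 = -(-5)*M²/6 = 5*M²/6)
C(L, H) = 15625/36 (C(L, H) = ((⅚)*(-5)²)² = ((⅚)*25)² = (125/6)² = 15625/36)
h(P) = 1/(33 + P)
(C(T(j), -102) + 28465)*(11752 + h(-115)) = (15625/36 + 28465)*(11752 + 1/(33 - 115)) = 1040365*(11752 + 1/(-82))/36 = 1040365*(11752 - 1/82)/36 = (1040365/36)*(963663/82) = 334187085665/984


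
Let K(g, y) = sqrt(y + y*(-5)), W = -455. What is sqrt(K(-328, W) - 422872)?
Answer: sqrt(-422872 + 2*sqrt(455)) ≈ 650.25*I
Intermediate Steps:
K(g, y) = 2*sqrt(-y) (K(g, y) = sqrt(y - 5*y) = sqrt(-4*y) = 2*sqrt(-y))
sqrt(K(-328, W) - 422872) = sqrt(2*sqrt(-1*(-455)) - 422872) = sqrt(2*sqrt(455) - 422872) = sqrt(-422872 + 2*sqrt(455))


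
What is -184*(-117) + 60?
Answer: 21588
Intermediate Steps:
-184*(-117) + 60 = 21528 + 60 = 21588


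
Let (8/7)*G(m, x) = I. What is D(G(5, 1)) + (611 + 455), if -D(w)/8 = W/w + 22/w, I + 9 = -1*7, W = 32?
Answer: 7678/7 ≈ 1096.9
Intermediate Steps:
I = -16 (I = -9 - 1*7 = -9 - 7 = -16)
G(m, x) = -14 (G(m, x) = (7/8)*(-16) = -14)
D(w) = -432/w (D(w) = -8*(32/w + 22/w) = -432/w)
D(G(5, 1)) + (611 + 455) = -432/(-14) + (611 + 455) = -432*(-1/14) + 1066 = 216/7 + 1066 = 7678/7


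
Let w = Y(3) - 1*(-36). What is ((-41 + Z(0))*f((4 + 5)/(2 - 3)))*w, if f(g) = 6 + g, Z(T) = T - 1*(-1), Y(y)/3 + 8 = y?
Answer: 2520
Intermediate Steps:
Y(y) = -24 + 3*y
Z(T) = 1 + T (Z(T) = T + 1 = 1 + T)
w = 21 (w = (-24 + 3*3) - 1*(-36) = (-24 + 9) + 36 = -15 + 36 = 21)
((-41 + Z(0))*f((4 + 5)/(2 - 3)))*w = ((-41 + (1 + 0))*(6 + (4 + 5)/(2 - 3)))*21 = ((-41 + 1)*(6 + 9/(-1)))*21 = -40*(6 + 9*(-1))*21 = -40*(6 - 9)*21 = -40*(-3)*21 = 120*21 = 2520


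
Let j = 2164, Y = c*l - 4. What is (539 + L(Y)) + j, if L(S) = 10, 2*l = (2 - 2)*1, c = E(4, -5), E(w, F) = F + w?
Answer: 2713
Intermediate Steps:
c = -1 (c = -5 + 4 = -1)
l = 0 (l = ((2 - 2)*1)/2 = (0*1)/2 = (½)*0 = 0)
Y = -4 (Y = -1*0 - 4 = 0 - 4 = -4)
(539 + L(Y)) + j = (539 + 10) + 2164 = 549 + 2164 = 2713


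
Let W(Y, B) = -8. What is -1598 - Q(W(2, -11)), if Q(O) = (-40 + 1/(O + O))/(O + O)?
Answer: -409729/256 ≈ -1600.5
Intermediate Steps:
Q(O) = (-40 + 1/(2*O))/(2*O) (Q(O) = (-40 + 1/(2*O))/((2*O)) = (-40 + 1/(2*O))*(1/(2*O)) = (-40 + 1/(2*O))/(2*O))
-1598 - Q(W(2, -11)) = -1598 - (1 - 80*(-8))/(4*(-8)**2) = -1598 - (1 + 640)/(4*64) = -1598 - 641/(4*64) = -1598 - 1*641/256 = -1598 - 641/256 = -409729/256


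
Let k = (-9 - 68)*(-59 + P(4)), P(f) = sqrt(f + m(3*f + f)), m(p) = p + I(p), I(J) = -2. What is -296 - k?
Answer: -4839 + 231*sqrt(2) ≈ -4512.3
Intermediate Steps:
m(p) = -2 + p (m(p) = p - 2 = -2 + p)
P(f) = sqrt(-2 + 5*f) (P(f) = sqrt(f + (-2 + (3*f + f))) = sqrt(f + (-2 + 4*f)) = sqrt(-2 + 5*f))
k = 4543 - 231*sqrt(2) (k = (-9 - 68)*(-59 + sqrt(-2 + 5*4)) = -77*(-59 + sqrt(-2 + 20)) = -77*(-59 + sqrt(18)) = -77*(-59 + 3*sqrt(2)) = 4543 - 231*sqrt(2) ≈ 4216.3)
-296 - k = -296 - (4543 - 231*sqrt(2)) = -296 + (-4543 + 231*sqrt(2)) = -4839 + 231*sqrt(2)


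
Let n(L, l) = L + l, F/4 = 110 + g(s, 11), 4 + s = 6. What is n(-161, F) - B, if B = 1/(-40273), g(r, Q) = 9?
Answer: 12685996/40273 ≈ 315.00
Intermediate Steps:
s = 2 (s = -4 + 6 = 2)
F = 476 (F = 4*(110 + 9) = 4*119 = 476)
B = -1/40273 ≈ -2.4831e-5
n(-161, F) - B = (-161 + 476) - 1*(-1/40273) = 315 + 1/40273 = 12685996/40273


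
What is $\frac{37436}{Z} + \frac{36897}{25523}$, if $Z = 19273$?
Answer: $\frac{1666594909}{491904779} \approx 3.388$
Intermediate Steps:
$\frac{37436}{Z} + \frac{36897}{25523} = \frac{37436}{19273} + \frac{36897}{25523} = \frac{1666594909}{491904779}$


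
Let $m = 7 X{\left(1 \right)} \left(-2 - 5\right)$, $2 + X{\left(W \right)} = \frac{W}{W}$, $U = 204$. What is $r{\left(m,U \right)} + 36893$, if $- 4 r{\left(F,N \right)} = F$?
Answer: $\frac{147523}{4} \approx 36881.0$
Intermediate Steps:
$X{\left(W \right)} = -1$ ($X{\left(W \right)} = -2 + \frac{W}{W} = -2 + 1 = -1$)
$m = 49$ ($m = 7 \left(-1\right) \left(-2 - 5\right) = \left(-7\right) \left(-7\right) = 49$)
$r{\left(F,N \right)} = - \frac{F}{4}$
$r{\left(m,U \right)} + 36893 = \left(- \frac{1}{4}\right) 49 + 36893 = - \frac{49}{4} + 36893 = \frac{147523}{4}$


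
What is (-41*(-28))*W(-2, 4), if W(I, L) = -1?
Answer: -1148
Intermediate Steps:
(-41*(-28))*W(-2, 4) = -41*(-28)*(-1) = 1148*(-1) = -1148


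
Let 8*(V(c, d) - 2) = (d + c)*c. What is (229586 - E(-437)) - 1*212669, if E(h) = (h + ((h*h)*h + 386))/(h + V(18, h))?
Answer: -240584429/5511 ≈ -43655.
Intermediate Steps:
V(c, d) = 2 + c*(c + d)/8 (V(c, d) = 2 + ((d + c)*c)/8 = 2 + ((c + d)*c)/8 = 2 + (c*(c + d))/8 = 2 + c*(c + d)/8)
E(h) = (386 + h + h**3)/(85/2 + 13*h/4) (E(h) = (h + ((h*h)*h + 386))/(h + (2 + (1/8)*18**2 + (1/8)*18*h)) = (h + (h**2*h + 386))/(h + (2 + (1/8)*324 + 9*h/4)) = (h + (h**3 + 386))/(h + (2 + 81/2 + 9*h/4)) = (h + (386 + h**3))/(h + (85/2 + 9*h/4)) = (386 + h + h**3)/(85/2 + 13*h/4))
(229586 - E(-437)) - 1*212669 = (229586 - 4*(386 - 437 + (-437)**3)/(170 + 13*(-437))) - 1*212669 = (229586 - 4*(386 - 437 - 83453453)/(170 - 5681)) - 212669 = (229586 - 4*(-83453504)/(-5511)) - 212669 = (229586 - 4*(-1)*(-83453504)/5511) - 212669 = (229586 - 1*333814016/5511) - 212669 = (229586 - 333814016/5511) - 212669 = 931434430/5511 - 212669 = -240584429/5511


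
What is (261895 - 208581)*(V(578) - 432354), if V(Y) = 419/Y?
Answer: -6661589444801/289 ≈ -2.3050e+10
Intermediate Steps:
(261895 - 208581)*(V(578) - 432354) = (261895 - 208581)*(419/578 - 432354) = 53314*(419*(1/578) - 432354) = 53314*(419/578 - 432354) = 53314*(-249900193/578) = -6661589444801/289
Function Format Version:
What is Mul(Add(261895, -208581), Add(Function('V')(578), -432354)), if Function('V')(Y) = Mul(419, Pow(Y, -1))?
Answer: Rational(-6661589444801, 289) ≈ -2.3050e+10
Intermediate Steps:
Mul(Add(261895, -208581), Add(Function('V')(578), -432354)) = Mul(Add(261895, -208581), Add(Mul(419, Pow(578, -1)), -432354)) = Mul(53314, Add(Mul(419, Rational(1, 578)), -432354)) = Mul(53314, Add(Rational(419, 578), -432354)) = Mul(53314, Rational(-249900193, 578)) = Rational(-6661589444801, 289)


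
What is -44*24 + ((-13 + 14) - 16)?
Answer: -1071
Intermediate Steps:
-44*24 + ((-13 + 14) - 16) = -1056 + (1 - 16) = -1056 - 15 = -1071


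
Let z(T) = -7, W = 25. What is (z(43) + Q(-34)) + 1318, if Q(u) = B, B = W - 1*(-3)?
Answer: 1339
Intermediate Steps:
B = 28 (B = 25 - 1*(-3) = 25 + 3 = 28)
Q(u) = 28
(z(43) + Q(-34)) + 1318 = (-7 + 28) + 1318 = 21 + 1318 = 1339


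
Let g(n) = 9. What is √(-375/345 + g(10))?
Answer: √4186/23 ≈ 2.8130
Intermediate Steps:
√(-375/345 + g(10)) = √(-375/345 + 9) = √(-375*1/345 + 9) = √(-25/23 + 9) = √(182/23) = √4186/23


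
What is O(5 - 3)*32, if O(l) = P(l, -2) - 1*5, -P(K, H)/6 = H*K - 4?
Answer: 1376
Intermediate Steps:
P(K, H) = 24 - 6*H*K (P(K, H) = -6*(H*K - 4) = -6*(-4 + H*K) = 24 - 6*H*K)
O(l) = 19 + 12*l (O(l) = (24 - 6*(-2)*l) - 1*5 = (24 + 12*l) - 5 = 19 + 12*l)
O(5 - 3)*32 = (19 + 12*(5 - 3))*32 = (19 + 12*2)*32 = (19 + 24)*32 = 43*32 = 1376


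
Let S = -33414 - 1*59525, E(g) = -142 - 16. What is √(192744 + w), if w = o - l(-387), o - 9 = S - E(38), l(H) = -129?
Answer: √100101 ≈ 316.39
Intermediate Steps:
E(g) = -158
S = -92939 (S = -33414 - 59525 = -92939)
o = -92772 (o = 9 + (-92939 - 1*(-158)) = 9 + (-92939 + 158) = 9 - 92781 = -92772)
w = -92643 (w = -92772 - 1*(-129) = -92772 + 129 = -92643)
√(192744 + w) = √(192744 - 92643) = √100101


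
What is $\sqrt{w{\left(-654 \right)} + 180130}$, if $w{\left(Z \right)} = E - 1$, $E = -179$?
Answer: $5 \sqrt{7198} \approx 424.21$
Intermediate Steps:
$w{\left(Z \right)} = -180$ ($w{\left(Z \right)} = -179 - 1 = -180$)
$\sqrt{w{\left(-654 \right)} + 180130} = \sqrt{-180 + 180130} = \sqrt{179950} = 5 \sqrt{7198}$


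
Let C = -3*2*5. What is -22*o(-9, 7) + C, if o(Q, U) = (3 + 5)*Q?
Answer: 1554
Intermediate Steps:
o(Q, U) = 8*Q
C = -30 (C = -6*5 = -30)
-22*o(-9, 7) + C = -176*(-9) - 30 = -22*(-72) - 30 = 1584 - 30 = 1554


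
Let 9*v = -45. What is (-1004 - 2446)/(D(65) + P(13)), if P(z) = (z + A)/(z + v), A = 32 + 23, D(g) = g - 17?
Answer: -6900/113 ≈ -61.062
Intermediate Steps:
D(g) = -17 + g
A = 55
v = -5 (v = (⅑)*(-45) = -5)
P(z) = (55 + z)/(-5 + z) (P(z) = (z + 55)/(z - 5) = (55 + z)/(-5 + z))
(-1004 - 2446)/(D(65) + P(13)) = (-1004 - 2446)/((-17 + 65) + (55 + 13)/(-5 + 13)) = -3450/(48 + 68/8) = -3450/(48 + (⅛)*68) = -3450/(48 + 17/2) = -3450/113/2 = -3450*2/113 = -6900/113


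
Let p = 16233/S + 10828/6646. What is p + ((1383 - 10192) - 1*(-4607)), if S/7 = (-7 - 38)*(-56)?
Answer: -11722010201/2791320 ≈ -4199.5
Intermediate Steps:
S = 17640 (S = 7*((-7 - 38)*(-56)) = 7*(-45*(-56)) = 7*2520 = 17640)
p = 7116439/2791320 (p = 16233/17640 + 10828/6646 = 16233*(1/17640) + 10828*(1/6646) = 773/840 + 5414/3323 = 7116439/2791320 ≈ 2.5495)
p + ((1383 - 10192) - 1*(-4607)) = 7116439/2791320 + ((1383 - 10192) - 1*(-4607)) = 7116439/2791320 + (-8809 + 4607) = 7116439/2791320 - 4202 = -11722010201/2791320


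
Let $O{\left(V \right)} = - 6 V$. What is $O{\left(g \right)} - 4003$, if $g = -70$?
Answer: $-3583$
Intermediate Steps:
$O{\left(g \right)} - 4003 = \left(-6\right) \left(-70\right) - 4003 = 420 - 4003 = -3583$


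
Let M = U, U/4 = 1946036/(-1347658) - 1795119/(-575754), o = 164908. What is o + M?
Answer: 10663377113593374/64659957011 ≈ 1.6491e+5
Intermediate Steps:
U = 432922823386/64659957011 (U = 4*(1946036/(-1347658) - 1795119/(-575754)) = 4*(1946036*(-1/1347658) - 1795119*(-1/575754)) = 4*(-973018/673829 + 598373/191918) = 4*(216461411693/129319914022) = 432922823386/64659957011 ≈ 6.6954)
M = 432922823386/64659957011 ≈ 6.6954
o + M = 164908 + 432922823386/64659957011 = 10663377113593374/64659957011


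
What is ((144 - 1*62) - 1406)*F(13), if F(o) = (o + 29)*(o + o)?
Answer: -1445808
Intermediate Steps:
F(o) = 2*o*(29 + o) (F(o) = (29 + o)*(2*o) = 2*o*(29 + o))
((144 - 1*62) - 1406)*F(13) = ((144 - 1*62) - 1406)*(2*13*(29 + 13)) = ((144 - 62) - 1406)*(2*13*42) = (82 - 1406)*1092 = -1324*1092 = -1445808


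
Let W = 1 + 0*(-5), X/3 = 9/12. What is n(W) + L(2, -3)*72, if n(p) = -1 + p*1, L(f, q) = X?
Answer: 162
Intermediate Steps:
X = 9/4 (X = 3*(9/12) = 3*(9*(1/12)) = 3*(3/4) = 9/4 ≈ 2.2500)
W = 1 (W = 1 + 0 = 1)
L(f, q) = 9/4
n(p) = -1 + p
n(W) + L(2, -3)*72 = (-1 + 1) + (9/4)*72 = 0 + 162 = 162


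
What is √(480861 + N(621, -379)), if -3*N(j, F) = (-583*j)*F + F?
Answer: I*√407314005/3 ≈ 6727.3*I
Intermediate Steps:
N(j, F) = -F/3 + 583*F*j/3 (N(j, F) = -((-583*j)*F + F)/3 = -(-583*F*j + F)/3 = -(F - 583*F*j)/3 = -F/3 + 583*F*j/3)
√(480861 + N(621, -379)) = √(480861 + (⅓)*(-379)*(-1 + 583*621)) = √(480861 + (⅓)*(-379)*(-1 + 362043)) = √(480861 + (⅓)*(-379)*362042) = √(480861 - 137213918/3) = √(-135771335/3) = I*√407314005/3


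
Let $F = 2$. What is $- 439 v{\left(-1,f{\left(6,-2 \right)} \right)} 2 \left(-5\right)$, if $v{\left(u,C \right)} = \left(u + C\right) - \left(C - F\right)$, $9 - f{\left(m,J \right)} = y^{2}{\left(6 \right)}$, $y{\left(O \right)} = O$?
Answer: $4390$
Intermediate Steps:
$f{\left(m,J \right)} = -27$ ($f{\left(m,J \right)} = 9 - 6^{2} = 9 - 36 = -27$)
$v{\left(u,C \right)} = 2 + u$ ($v{\left(u,C \right)} = \left(u + C\right) - \left(-2 + C\right) = \left(C + u\right) - \left(-2 + C\right) = 2 + u$)
$- 439 v{\left(-1,f{\left(6,-2 \right)} \right)} 2 \left(-5\right) = - 439 \left(2 - 1\right) 2 \left(-5\right) = - 439 \cdot 1 \cdot 2 \left(-5\right) = - 439 \cdot 2 \left(-5\right) = \left(-439\right) \left(-10\right) = 4390$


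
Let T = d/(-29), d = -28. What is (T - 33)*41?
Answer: -38089/29 ≈ -1313.4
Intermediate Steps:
T = 28/29 (T = -28/(-29) = -28*(-1/29) = 28/29 ≈ 0.96552)
(T - 33)*41 = (28/29 - 33)*41 = -929/29*41 = -38089/29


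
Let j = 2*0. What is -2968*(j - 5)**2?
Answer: -74200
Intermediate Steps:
j = 0
-2968*(j - 5)**2 = -2968*(0 - 5)**2 = -2968*(-5)**2 = -2968*25 = -74200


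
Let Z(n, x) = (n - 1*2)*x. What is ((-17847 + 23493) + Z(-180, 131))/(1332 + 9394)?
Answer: -9098/5363 ≈ -1.6964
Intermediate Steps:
Z(n, x) = x*(-2 + n) (Z(n, x) = (n - 2)*x = (-2 + n)*x = x*(-2 + n))
((-17847 + 23493) + Z(-180, 131))/(1332 + 9394) = ((-17847 + 23493) + 131*(-2 - 180))/(1332 + 9394) = (5646 + 131*(-182))/10726 = (5646 - 23842)*(1/10726) = -18196*1/10726 = -9098/5363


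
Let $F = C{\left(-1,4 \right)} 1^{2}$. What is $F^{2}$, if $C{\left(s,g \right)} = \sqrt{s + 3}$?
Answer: $2$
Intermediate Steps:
$C{\left(s,g \right)} = \sqrt{3 + s}$
$F = \sqrt{2}$ ($F = \sqrt{3 - 1} \cdot 1^{2} = \sqrt{2} \cdot 1 = \sqrt{2} \approx 1.4142$)
$F^{2} = \left(\sqrt{2}\right)^{2} = 2$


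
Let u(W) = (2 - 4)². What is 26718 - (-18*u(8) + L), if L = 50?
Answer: 26740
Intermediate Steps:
u(W) = 4 (u(W) = (-2)² = 4)
26718 - (-18*u(8) + L) = 26718 - (-18*4 + 50) = 26718 - (-72 + 50) = 26718 - 1*(-22) = 26718 + 22 = 26740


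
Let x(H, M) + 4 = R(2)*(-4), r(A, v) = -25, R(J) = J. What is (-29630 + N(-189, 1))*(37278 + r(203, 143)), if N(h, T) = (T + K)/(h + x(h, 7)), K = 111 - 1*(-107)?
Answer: -73957747599/67 ≈ -1.1038e+9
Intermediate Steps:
K = 218 (K = 111 + 107 = 218)
x(H, M) = -12 (x(H, M) = -4 + 2*(-4) = -4 - 8 = -12)
N(h, T) = (218 + T)/(-12 + h) (N(h, T) = (T + 218)/(h - 12) = (218 + T)/(-12 + h))
(-29630 + N(-189, 1))*(37278 + r(203, 143)) = (-29630 + (218 + 1)/(-12 - 189))*(37278 - 25) = (-29630 + 219/(-201))*37253 = (-29630 - 1/201*219)*37253 = (-29630 - 73/67)*37253 = -1985283/67*37253 = -73957747599/67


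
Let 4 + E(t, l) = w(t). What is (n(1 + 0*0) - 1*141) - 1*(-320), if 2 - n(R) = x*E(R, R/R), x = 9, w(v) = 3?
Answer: 190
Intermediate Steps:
E(t, l) = -1 (E(t, l) = -4 + 3 = -1)
n(R) = 11 (n(R) = 2 - 9*(-1) = 2 - 1*(-9) = 2 + 9 = 11)
(n(1 + 0*0) - 1*141) - 1*(-320) = (11 - 1*141) - 1*(-320) = (11 - 141) + 320 = -130 + 320 = 190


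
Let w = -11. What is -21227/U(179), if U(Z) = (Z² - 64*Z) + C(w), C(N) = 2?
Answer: -21227/20587 ≈ -1.0311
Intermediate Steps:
U(Z) = 2 + Z² - 64*Z (U(Z) = (Z² - 64*Z) + 2 = 2 + Z² - 64*Z)
-21227/U(179) = -21227/(2 + 179² - 64*179) = -21227/(2 + 32041 - 11456) = -21227/20587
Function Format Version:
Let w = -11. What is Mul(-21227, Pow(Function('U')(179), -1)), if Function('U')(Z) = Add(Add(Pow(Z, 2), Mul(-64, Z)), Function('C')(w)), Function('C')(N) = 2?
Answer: Rational(-21227, 20587) ≈ -1.0311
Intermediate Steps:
Function('U')(Z) = Add(2, Pow(Z, 2), Mul(-64, Z)) (Function('U')(Z) = Add(Add(Pow(Z, 2), Mul(-64, Z)), 2) = Add(2, Pow(Z, 2), Mul(-64, Z)))
Mul(-21227, Pow(Function('U')(179), -1)) = Mul(-21227, Pow(Add(2, Pow(179, 2), Mul(-64, 179)), -1)) = Mul(-21227, Pow(Add(2, 32041, -11456), -1)) = Mul(-21227, Pow(20587, -1)) = Mul(-21227, Rational(1, 20587)) = Rational(-21227, 20587)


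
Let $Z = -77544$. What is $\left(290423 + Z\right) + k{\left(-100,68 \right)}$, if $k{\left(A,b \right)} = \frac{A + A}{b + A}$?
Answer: $\frac{851541}{4} \approx 2.1289 \cdot 10^{5}$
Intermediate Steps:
$k{\left(A,b \right)} = \frac{2 A}{A + b}$
$\left(290423 + Z\right) + k{\left(-100,68 \right)} = \left(290423 - 77544\right) + 2 \left(-100\right) \frac{1}{-100 + 68} = 212879 + 2 \left(-100\right) \frac{1}{-32} = 212879 + 2 \left(-100\right) \left(- \frac{1}{32}\right) = 212879 + \frac{25}{4} = \frac{851541}{4}$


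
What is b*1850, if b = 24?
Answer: 44400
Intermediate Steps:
b*1850 = 24*1850 = 44400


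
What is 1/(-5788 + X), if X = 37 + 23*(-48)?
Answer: -1/6855 ≈ -0.00014588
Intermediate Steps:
X = -1067 (X = 37 - 1104 = -1067)
1/(-5788 + X) = 1/(-5788 - 1067) = 1/(-6855) = -1/6855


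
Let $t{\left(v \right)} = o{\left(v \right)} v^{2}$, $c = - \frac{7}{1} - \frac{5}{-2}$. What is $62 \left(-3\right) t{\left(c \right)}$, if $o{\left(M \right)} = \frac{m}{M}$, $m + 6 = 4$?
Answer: $-1674$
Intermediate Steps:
$m = -2$ ($m = -6 + 4 = -2$)
$c = - \frac{9}{2}$ ($c = \left(-7\right) 1 - - \frac{5}{2} = -7 + \frac{5}{2} = - \frac{9}{2} \approx -4.5$)
$o{\left(M \right)} = - \frac{2}{M}$
$t{\left(v \right)} = - 2 v$ ($t{\left(v \right)} = - \frac{2}{v} v^{2} = - 2 v$)
$62 \left(-3\right) t{\left(c \right)} = 62 \left(-3\right) \left(\left(-2\right) \left(- \frac{9}{2}\right)\right) = \left(-186\right) 9 = -1674$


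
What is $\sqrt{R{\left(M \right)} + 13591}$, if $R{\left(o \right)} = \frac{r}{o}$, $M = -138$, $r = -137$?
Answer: $\frac{\sqrt{258845910}}{138} \approx 116.58$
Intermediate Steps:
$R{\left(o \right)} = - \frac{137}{o}$
$\sqrt{R{\left(M \right)} + 13591} = \sqrt{- \frac{137}{-138} + 13591} = \sqrt{\left(-137\right) \left(- \frac{1}{138}\right) + 13591} = \sqrt{\frac{137}{138} + 13591} = \sqrt{\frac{1875695}{138}} = \frac{\sqrt{258845910}}{138}$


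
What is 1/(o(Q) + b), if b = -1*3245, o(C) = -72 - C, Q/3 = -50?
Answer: -1/3167 ≈ -0.00031576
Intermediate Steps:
Q = -150 (Q = 3*(-50) = -150)
b = -3245
1/(o(Q) + b) = 1/((-72 - 1*(-150)) - 3245) = 1/((-72 + 150) - 3245) = 1/(78 - 3245) = 1/(-3167) = -1/3167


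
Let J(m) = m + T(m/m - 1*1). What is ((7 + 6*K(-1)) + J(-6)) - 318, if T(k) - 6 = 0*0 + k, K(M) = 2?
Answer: -299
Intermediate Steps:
T(k) = 6 + k (T(k) = 6 + (0*0 + k) = 6 + (0 + k) = 6 + k)
J(m) = 6 + m (J(m) = m + (6 + (m/m - 1*1)) = m + (6 + (1 - 1)) = m + (6 + 0) = m + 6 = 6 + m)
((7 + 6*K(-1)) + J(-6)) - 318 = ((7 + 6*2) + (6 - 6)) - 318 = ((7 + 12) + 0) - 318 = (19 + 0) - 318 = 19 - 318 = -299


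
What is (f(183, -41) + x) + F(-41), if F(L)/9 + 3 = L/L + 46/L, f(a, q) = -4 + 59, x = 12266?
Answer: 504009/41 ≈ 12293.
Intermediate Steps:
f(a, q) = 55
F(L) = -18 + 414/L (F(L) = -27 + 9*(L/L + 46/L) = -27 + 9*(1 + 46/L) = -27 + (9 + 414/L) = -18 + 414/L)
(f(183, -41) + x) + F(-41) = (55 + 12266) + (-18 + 414/(-41)) = 12321 + (-18 + 414*(-1/41)) = 12321 + (-18 - 414/41) = 12321 - 1152/41 = 504009/41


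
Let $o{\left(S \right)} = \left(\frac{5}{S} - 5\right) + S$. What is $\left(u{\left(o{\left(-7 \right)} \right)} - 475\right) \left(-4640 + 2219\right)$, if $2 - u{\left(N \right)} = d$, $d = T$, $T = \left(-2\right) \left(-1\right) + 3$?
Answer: $1157238$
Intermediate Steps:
$T = 5$ ($T = 2 + 3 = 5$)
$d = 5$
$o{\left(S \right)} = -5 + S + \frac{5}{S}$ ($o{\left(S \right)} = \left(-5 + \frac{5}{S}\right) + S = -5 + S + \frac{5}{S}$)
$u{\left(N \right)} = -3$ ($u{\left(N \right)} = 2 - 5 = -3$)
$\left(u{\left(o{\left(-7 \right)} \right)} - 475\right) \left(-4640 + 2219\right) = \left(-3 - 475\right) \left(-4640 + 2219\right) = \left(-478\right) \left(-2421\right) = 1157238$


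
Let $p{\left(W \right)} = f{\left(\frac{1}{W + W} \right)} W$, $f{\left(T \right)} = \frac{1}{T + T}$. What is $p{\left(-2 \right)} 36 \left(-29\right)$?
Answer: $-4176$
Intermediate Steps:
$f{\left(T \right)} = \frac{1}{2 T}$
$p{\left(W \right)} = W^{2}$ ($p{\left(W \right)} = \frac{1}{2 \frac{1}{W + W}} W = \frac{1}{2 \frac{1}{2 W}} W = \frac{2 W}{2} W = W W = W^{2}$)
$p{\left(-2 \right)} 36 \left(-29\right) = \left(-2\right)^{2} \cdot 36 \left(-29\right) = 4 \cdot 36 \left(-29\right) = 144 \left(-29\right) = -4176$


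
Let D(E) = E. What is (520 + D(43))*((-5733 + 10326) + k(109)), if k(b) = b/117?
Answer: 302606870/117 ≈ 2.5864e+6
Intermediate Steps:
k(b) = b/117 (k(b) = b*(1/117) = b/117)
(520 + D(43))*((-5733 + 10326) + k(109)) = (520 + 43)*((-5733 + 10326) + (1/117)*109) = 563*(4593 + 109/117) = 563*(537490/117) = 302606870/117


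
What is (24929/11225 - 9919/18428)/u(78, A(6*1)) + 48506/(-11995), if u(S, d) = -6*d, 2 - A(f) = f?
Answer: -47326664485877/11909843176800 ≈ -3.9737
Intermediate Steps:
A(f) = 2 - f
(24929/11225 - 9919/18428)/u(78, A(6*1)) + 48506/(-11995) = (24929/11225 - 9919/18428)/((-6*(2 - 6))) + 48506/(-11995) = (24929*(1/11225) - 9919*1/18428)/((-6*(2 - 1*6))) + 48506*(-1/11995) = (24929/11225 - 9919/18428)/((-6*(2 - 6))) - 48506/11995 = 348050837/(206854300*((-6*(-4)))) - 48506/11995 = (348050837/206854300)/24 - 48506/11995 = (348050837/206854300)*(1/24) - 48506/11995 = 348050837/4964503200 - 48506/11995 = -47326664485877/11909843176800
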